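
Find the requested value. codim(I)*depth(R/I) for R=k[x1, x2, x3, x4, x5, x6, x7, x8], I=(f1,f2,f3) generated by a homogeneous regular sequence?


codim=3, depth=dim(R/I)=8-3=5
Product=3*5=15


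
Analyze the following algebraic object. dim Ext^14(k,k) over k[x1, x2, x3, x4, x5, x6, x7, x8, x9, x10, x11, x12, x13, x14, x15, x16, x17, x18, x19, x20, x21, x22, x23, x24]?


C(n,i)=C(24,14)=1961256


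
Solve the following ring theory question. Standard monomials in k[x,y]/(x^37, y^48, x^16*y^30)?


k[x,y]/I, I = (x^37, y^48, x^16*y^30)
Rect: 37x48=1776. Corner: (37-16)x(48-30)=378.
dim = 1776-378 = 1398


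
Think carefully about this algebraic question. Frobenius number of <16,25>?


gcd(16,25)=1 => F=ab-a-b=16*25-16-25=400-41=359


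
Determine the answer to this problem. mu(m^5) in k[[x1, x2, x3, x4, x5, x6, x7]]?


C(n+d-1,d)=C(11,5)=462


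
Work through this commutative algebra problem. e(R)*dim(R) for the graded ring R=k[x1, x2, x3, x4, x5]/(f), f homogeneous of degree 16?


e(R)=deg(f)=16, dim(R)=5-1=4
e*dim=16*4=64


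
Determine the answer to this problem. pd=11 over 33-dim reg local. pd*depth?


pd+depth=33
depth=33-11=22
pd*depth=11*22=242


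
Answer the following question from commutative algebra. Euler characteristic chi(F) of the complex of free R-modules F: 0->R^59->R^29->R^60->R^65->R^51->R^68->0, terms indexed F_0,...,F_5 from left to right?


chi = sum (-1)^i * rank:
(-1)^0*59=59
(-1)^1*29=-29
(-1)^2*60=60
(-1)^3*65=-65
(-1)^4*51=51
(-1)^5*68=-68
chi=8


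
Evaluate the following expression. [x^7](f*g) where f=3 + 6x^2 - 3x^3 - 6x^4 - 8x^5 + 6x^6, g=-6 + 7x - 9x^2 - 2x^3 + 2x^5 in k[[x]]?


[x^7] = sum a_i*b_j, i+j=7
  6*2=12
  -6*-2=12
  -8*-9=72
  6*7=42
Sum=138


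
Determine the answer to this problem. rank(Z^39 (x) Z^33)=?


rank(M(x)N) = rank(M)*rank(N)
39*33 = 1287


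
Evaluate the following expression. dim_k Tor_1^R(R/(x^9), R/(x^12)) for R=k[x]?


Tor_1(R/I,R/J)=(I cap J)/IJ=(x^12)/(x^21)
dim=21-12=min(9,12)=9


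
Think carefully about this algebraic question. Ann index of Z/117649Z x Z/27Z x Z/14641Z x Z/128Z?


Exponent = lcm of the cyclic orders; pairwise coprime => product.
7^6*3^3*11^4*2^7=117649*27*14641*128=5952956575104


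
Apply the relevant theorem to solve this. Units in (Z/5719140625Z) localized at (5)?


Local ring = Z/390625Z.
phi(390625) = 5^7*(5-1) = 312500


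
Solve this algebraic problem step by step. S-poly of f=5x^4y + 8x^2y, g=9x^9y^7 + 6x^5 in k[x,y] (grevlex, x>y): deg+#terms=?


LT(f)=5x^4y, LT(g)=9x^9y^7
lcm(LM)=x^9y^7
S(f,g) (scaled by 45 to clear denominators) = 9x^5y^6*f - 5*g = 72x^7y^7 - 30x^5
2 terms, deg 14.
14+2=16


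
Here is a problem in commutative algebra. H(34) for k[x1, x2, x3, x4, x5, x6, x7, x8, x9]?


C(d+n-1,n-1)=C(42,8)=118030185


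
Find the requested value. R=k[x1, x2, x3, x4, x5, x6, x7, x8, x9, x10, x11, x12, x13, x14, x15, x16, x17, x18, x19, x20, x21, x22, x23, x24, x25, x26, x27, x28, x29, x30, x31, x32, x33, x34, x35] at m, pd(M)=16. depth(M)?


pd+depth=depth(R)=35
depth=35-16=19


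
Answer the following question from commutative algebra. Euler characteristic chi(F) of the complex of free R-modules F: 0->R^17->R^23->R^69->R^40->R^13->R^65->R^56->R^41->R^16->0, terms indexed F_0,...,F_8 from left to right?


chi = sum (-1)^i * rank:
(-1)^0*17=17
(-1)^1*23=-23
(-1)^2*69=69
(-1)^3*40=-40
(-1)^4*13=13
(-1)^5*65=-65
(-1)^6*56=56
(-1)^7*41=-41
(-1)^8*16=16
chi=2


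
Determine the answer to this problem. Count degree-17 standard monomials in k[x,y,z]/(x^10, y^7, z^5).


Need i<10, j<7, k<5 with i+j+k=17.
For each i, j ranges over max(0,17-i-4)..min(6,17-i):
  i=0: j in [13,6] -> 0
  i=1: j in [12,6] -> 0
  i=2: j in [11,6] -> 0
  i=3: j in [10,6] -> 0
  i=4: j in [9,6] -> 0
  i=5: j in [8,6] -> 0
  i=6: j in [7,6] -> 0
  i=7: j in [6,6] -> 1
  i=8: j in [5,6] -> 2
  i=9: j in [4,6] -> 3
H(17) = 0+0+0+0+0+0+0+1+2+3 = 6


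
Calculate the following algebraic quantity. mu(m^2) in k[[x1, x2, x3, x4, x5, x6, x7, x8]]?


C(n+d-1,d)=C(9,2)=36


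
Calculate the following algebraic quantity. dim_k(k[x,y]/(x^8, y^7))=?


Basis: x^i*y^j, i<8, j<7
8*7=56


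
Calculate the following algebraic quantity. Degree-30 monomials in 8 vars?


C(d+n-1,n-1)=C(37,7)=10295472


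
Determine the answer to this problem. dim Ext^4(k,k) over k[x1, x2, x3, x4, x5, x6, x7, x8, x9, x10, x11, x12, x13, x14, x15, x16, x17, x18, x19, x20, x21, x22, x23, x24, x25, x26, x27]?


C(n,i)=C(27,4)=17550


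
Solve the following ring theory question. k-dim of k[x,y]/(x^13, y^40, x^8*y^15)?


k[x,y]/I, I = (x^13, y^40, x^8*y^15)
Rect: 13x40=520. Corner: (13-8)x(40-15)=125.
dim = 520-125 = 395


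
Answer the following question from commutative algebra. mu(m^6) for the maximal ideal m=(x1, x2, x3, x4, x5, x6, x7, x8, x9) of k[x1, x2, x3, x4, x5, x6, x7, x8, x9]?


Graded Nakayama: mu(m^d) = dim_k (m^d/m^(d+1)) = #degree-6 monomials in 9 vars
C(n+d-1,d)=C(14,6)=3003


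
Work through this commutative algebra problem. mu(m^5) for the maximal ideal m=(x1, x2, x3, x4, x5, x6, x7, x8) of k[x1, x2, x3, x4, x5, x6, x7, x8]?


Graded Nakayama: mu(m^d) = dim_k (m^d/m^(d+1)) = #degree-5 monomials in 8 vars
C(n+d-1,d)=C(12,5)=792


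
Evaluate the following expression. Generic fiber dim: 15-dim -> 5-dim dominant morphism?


dim(fiber)=dim(X)-dim(Y)=15-5=10


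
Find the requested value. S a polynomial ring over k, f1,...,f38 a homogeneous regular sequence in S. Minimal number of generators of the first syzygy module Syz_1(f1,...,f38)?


Regular sequence => Koszul complex is the minimal free resolution.
Syz_1 minimally generated by Koszul relations f_i*e_j - f_j*e_i (i<j): mu(Syz_1) = beta_2 = C(m,2) = m(m-1)/2
m=38
38*37/2 = 703


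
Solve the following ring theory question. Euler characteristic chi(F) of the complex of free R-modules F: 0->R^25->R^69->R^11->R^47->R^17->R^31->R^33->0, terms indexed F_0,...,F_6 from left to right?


chi = sum (-1)^i * rank:
(-1)^0*25=25
(-1)^1*69=-69
(-1)^2*11=11
(-1)^3*47=-47
(-1)^4*17=17
(-1)^5*31=-31
(-1)^6*33=33
chi=-61


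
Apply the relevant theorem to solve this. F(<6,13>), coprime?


gcd(6,13)=1 => F=ab-a-b=6*13-6-13=78-19=59


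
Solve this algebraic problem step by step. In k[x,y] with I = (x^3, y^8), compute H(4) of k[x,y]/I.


k[x,y], I = (x^3, y^8), d = 4
Need i < 3 and d-i < 8.
Range: 0 <= i <= 2.
H(4) = 3


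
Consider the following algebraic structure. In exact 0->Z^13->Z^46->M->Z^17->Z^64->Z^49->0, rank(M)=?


Alt sum=0:
(-1)^0*13 + (-1)^1*46 + (-1)^2*? + (-1)^3*17 + (-1)^4*64 + (-1)^5*49=0
rank(M)=35


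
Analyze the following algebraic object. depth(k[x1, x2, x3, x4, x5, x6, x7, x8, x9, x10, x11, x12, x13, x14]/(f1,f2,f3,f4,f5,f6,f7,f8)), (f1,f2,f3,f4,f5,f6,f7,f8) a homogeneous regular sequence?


depth(R)=14
depth(R/I)=14-8=6


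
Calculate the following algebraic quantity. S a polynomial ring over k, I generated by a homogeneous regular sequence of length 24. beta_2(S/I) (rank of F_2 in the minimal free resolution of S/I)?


Regular sequence => Koszul complex is the minimal free resolution.
Syz_1 minimally generated by Koszul relations f_i*e_j - f_j*e_i (i<j): mu(Syz_1) = beta_2 = C(m,2) = m(m-1)/2
m=24
24*23/2 = 276


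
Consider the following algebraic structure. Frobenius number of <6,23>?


gcd(6,23)=1 => F=ab-a-b=6*23-6-23=138-29=109


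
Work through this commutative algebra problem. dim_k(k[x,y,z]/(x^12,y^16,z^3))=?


Basis: x^iy^jz^k, i<12,j<16,k<3
12*16*3=576


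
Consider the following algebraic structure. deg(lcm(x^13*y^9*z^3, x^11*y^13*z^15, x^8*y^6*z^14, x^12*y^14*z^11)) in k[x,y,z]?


lcm = componentwise max:
x: max(13,11,8,12)=13
y: max(9,13,6,14)=14
z: max(3,15,14,11)=15
Total=13+14+15=42


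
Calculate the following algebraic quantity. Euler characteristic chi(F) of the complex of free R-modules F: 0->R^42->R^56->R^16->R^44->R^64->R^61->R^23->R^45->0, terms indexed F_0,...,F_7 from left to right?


chi = sum (-1)^i * rank:
(-1)^0*42=42
(-1)^1*56=-56
(-1)^2*16=16
(-1)^3*44=-44
(-1)^4*64=64
(-1)^5*61=-61
(-1)^6*23=23
(-1)^7*45=-45
chi=-61


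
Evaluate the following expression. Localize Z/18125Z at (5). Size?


5-primary part: 18125=5^4*29
Size=5^4=625


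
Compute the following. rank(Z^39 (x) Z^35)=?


rank(M(x)N) = rank(M)*rank(N)
39*35 = 1365


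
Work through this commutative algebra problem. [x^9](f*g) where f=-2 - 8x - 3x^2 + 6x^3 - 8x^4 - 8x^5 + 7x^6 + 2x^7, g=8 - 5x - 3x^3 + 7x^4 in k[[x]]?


[x^9] = sum a_i*b_j, i+j=9
  -8*7=-56
  7*-3=-21
Sum=-77


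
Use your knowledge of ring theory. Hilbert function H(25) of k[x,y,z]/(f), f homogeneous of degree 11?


C(27,2)-C(16,2)=351-120=231


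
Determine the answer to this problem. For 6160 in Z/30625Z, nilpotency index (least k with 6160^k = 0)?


6160^k mod 30625:
k=1: 6160
k=2: 1225
k=3: 12250
k=4: 0
First zero at k = 4


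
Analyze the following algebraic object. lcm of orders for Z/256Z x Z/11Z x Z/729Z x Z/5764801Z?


Exponent = lcm of the cyclic orders; pairwise coprime => product.
2^8*11^1*3^6*7^8=256*11*729*5764801=11834352440064


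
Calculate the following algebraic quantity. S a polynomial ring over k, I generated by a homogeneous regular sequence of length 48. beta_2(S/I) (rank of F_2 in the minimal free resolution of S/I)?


Regular sequence => Koszul complex is the minimal free resolution.
Syz_1 minimally generated by Koszul relations f_i*e_j - f_j*e_i (i<j): mu(Syz_1) = beta_2 = C(m,2) = m(m-1)/2
m=48
48*47/2 = 1128


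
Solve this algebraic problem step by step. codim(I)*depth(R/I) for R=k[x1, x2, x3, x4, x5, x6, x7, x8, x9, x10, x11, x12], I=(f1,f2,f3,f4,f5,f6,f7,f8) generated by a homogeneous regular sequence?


codim=8, depth=dim(R/I)=12-8=4
Product=8*4=32


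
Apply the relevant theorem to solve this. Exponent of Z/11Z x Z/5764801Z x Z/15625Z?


Exponent = lcm of the cyclic orders; pairwise coprime => product.
11^1*7^8*5^6=11*5764801*15625=990825171875


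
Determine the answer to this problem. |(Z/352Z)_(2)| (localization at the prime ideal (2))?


2-primary part: 352=2^5*11
Size=2^5=32


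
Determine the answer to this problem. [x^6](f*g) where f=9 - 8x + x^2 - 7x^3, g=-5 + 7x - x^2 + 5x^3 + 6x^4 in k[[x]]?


[x^6] = sum a_i*b_j, i+j=6
  1*6=6
  -7*5=-35
Sum=-29


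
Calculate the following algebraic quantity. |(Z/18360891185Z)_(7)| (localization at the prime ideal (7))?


7-primary part: 18360891185=7^10*65
Size=7^10=282475249


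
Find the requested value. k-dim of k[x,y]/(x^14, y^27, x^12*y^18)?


k[x,y]/I, I = (x^14, y^27, x^12*y^18)
Rect: 14x27=378. Corner: (14-12)x(27-18)=18.
dim = 378-18 = 360


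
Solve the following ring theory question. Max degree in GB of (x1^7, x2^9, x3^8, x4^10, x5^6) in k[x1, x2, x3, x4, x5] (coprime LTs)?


Pure powers, coprime LTs => already GB.
Degrees: 7, 9, 8, 10, 6
Max=10


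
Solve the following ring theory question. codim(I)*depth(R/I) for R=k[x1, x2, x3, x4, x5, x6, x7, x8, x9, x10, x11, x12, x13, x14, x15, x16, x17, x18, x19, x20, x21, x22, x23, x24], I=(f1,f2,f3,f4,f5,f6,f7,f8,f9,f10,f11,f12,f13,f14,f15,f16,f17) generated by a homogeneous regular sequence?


codim=17, depth=dim(R/I)=24-17=7
Product=17*7=119


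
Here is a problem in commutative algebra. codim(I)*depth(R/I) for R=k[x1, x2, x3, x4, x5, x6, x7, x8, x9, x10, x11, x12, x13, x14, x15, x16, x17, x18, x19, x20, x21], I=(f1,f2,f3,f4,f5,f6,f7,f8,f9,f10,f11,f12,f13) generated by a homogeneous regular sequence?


codim=13, depth=dim(R/I)=21-13=8
Product=13*8=104


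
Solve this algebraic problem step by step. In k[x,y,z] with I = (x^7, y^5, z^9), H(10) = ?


Need i<7, j<5, k<9 with i+j+k=10.
For each i, j ranges over max(0,10-i-8)..min(4,10-i):
  i=0: j in [2,4] -> 3
  i=1: j in [1,4] -> 4
  i=2: j in [0,4] -> 5
  i=3: j in [0,4] -> 5
  i=4: j in [0,4] -> 5
  i=5: j in [0,4] -> 5
  i=6: j in [0,4] -> 5
H(10) = 3+4+5+5+5+5+5 = 32


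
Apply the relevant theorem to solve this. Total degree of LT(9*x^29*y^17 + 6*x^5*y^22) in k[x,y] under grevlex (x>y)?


LT: 9*x^29*y^17
deg_x=29, deg_y=17
Total=29+17=46


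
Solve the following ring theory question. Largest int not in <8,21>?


gcd(8,21)=1 => F=ab-a-b=8*21-8-21=168-29=139


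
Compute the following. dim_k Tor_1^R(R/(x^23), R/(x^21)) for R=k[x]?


Tor_1(R/I,R/J)=(I cap J)/IJ=(x^23)/(x^44)
dim=44-23=min(23,21)=21


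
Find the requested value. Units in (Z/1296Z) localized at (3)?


Local ring = Z/81Z.
phi(81) = 3^3*(3-1) = 54


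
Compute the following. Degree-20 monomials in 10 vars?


C(d+n-1,n-1)=C(29,9)=10015005


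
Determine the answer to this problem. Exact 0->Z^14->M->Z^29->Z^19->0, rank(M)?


Alt sum=0:
(-1)^0*14 + (-1)^1*? + (-1)^2*29 + (-1)^3*19=0
rank(M)=24


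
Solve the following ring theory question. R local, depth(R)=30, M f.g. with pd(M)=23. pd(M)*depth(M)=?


pd+depth=30
depth=30-23=7
pd*depth=23*7=161


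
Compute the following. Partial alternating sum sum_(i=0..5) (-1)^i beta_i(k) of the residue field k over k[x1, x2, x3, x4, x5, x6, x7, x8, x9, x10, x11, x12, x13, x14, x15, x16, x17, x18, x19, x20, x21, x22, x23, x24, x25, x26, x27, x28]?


Koszul resolution: beta_i(k)=C(n,i), n=28
sum_(i=0..p) (-1)^i C(n,i) = (-1)^p C(n-1,p)
(-1)^5*C(27,5) = (-1)^5*80730 = -80730


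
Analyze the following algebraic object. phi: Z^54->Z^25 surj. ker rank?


rank(ker) = 54-25 = 29


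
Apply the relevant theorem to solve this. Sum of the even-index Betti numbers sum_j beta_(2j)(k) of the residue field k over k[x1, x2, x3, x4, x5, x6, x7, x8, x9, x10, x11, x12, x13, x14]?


Koszul resolution: beta_i(k)=C(n,i), n=14
sum_even C(14,i) = 2^(n-1) = 2^13 = 8192


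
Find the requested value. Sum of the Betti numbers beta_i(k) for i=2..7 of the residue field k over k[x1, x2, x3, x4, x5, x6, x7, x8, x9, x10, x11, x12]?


Koszul resolution: beta_i(k)=C(n,i), n=12
C(12,2)=66, C(12,3)=220, C(12,4)=495, C(12,5)=792, C(12,6)=924, C(12,7)=792
Sum=3289


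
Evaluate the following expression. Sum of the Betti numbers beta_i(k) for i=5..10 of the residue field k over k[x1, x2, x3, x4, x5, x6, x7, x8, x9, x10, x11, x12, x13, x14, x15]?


Koszul resolution: beta_i(k)=C(n,i), n=15
C(15,5)=3003, C(15,6)=5005, C(15,7)=6435, C(15,8)=6435, C(15,9)=5005, C(15,10)=3003
Sum=28886


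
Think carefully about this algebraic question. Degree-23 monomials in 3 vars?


C(d+n-1,n-1)=C(25,2)=300


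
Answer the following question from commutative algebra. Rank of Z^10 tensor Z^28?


rank(M(x)N) = rank(M)*rank(N)
10*28 = 280


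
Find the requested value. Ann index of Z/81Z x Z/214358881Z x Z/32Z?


Exponent = lcm of the cyclic orders; pairwise coprime => product.
3^4*11^8*2^5=81*214358881*32=555618219552


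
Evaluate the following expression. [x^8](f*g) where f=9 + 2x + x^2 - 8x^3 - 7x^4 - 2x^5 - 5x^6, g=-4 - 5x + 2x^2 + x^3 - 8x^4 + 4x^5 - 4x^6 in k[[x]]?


[x^8] = sum a_i*b_j, i+j=8
  1*-4=-4
  -8*4=-32
  -7*-8=56
  -2*1=-2
  -5*2=-10
Sum=8


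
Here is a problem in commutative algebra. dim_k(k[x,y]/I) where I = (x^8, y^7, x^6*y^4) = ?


k[x,y]/I, I = (x^8, y^7, x^6*y^4)
Rect: 8x7=56. Corner: (8-6)x(7-4)=6.
dim = 56-6 = 50


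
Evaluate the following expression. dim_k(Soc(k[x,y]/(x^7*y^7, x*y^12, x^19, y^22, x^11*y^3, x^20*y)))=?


Socle = ann(m) = span of standard monomials u with x*u, y*u in I (staircase corners).
Redundant generators: x^20*y
Minimal generators: x^19, x^11*y^3, x^7*y^7, x*y^12, y^22
Corners: y^21, x^6y^11, x^10y^6, x^18y^2
Socle dim=4


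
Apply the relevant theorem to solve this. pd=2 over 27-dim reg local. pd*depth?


pd+depth=27
depth=27-2=25
pd*depth=2*25=50


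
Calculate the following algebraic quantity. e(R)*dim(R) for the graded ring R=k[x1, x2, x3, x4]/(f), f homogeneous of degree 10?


e(R)=deg(f)=10, dim(R)=4-1=3
e*dim=10*3=30


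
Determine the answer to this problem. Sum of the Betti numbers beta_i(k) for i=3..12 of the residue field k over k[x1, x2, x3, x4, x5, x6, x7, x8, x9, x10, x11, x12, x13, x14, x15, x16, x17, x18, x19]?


Koszul resolution: beta_i(k)=C(n,i), n=19
C(19,3)=969, C(19,4)=3876, C(19,5)=11628, C(19,6)=27132, C(19,7)=50388, C(19,8)=75582, C(19,9)=92378, C(19,10)=92378, C(19,11)=75582, C(19,12)=50388
Sum=480301


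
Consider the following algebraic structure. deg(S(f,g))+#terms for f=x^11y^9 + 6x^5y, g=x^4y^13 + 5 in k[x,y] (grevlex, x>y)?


LT(f)=x^11y^9, LT(g)=x^4y^13
lcm(LM)=x^11y^13
S(f,g) (scaled by 1 to clear denominators) = y^4*f - x^7*g = 6x^5y^5 - 5x^7
2 terms, deg 10.
10+2=12


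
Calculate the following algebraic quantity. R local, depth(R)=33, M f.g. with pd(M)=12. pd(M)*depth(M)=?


pd+depth=33
depth=33-12=21
pd*depth=12*21=252


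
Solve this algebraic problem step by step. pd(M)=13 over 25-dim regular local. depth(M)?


pd+depth=depth(R)=25
depth=25-13=12


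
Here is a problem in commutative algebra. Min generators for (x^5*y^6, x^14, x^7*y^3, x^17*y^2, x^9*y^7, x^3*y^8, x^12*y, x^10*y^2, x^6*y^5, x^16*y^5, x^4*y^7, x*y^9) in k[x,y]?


Remove redundant (divisible by others).
x^9*y^7 redundant.
x^17*y^2 redundant.
x^16*y^5 redundant.
Min: x^14, x^12*y, x^10*y^2, x^7*y^3, x^6*y^5, x^5*y^6, x^4*y^7, x^3*y^8, x*y^9
Count=9


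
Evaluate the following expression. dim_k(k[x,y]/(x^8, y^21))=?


Basis: x^i*y^j, i<8, j<21
8*21=168


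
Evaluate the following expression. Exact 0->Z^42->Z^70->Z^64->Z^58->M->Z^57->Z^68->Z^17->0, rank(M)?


Alt sum=0:
(-1)^0*42 + (-1)^1*70 + (-1)^2*64 + (-1)^3*58 + (-1)^4*? + (-1)^5*57 + (-1)^6*68 + (-1)^7*17=0
rank(M)=28


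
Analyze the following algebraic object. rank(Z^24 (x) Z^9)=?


rank(M(x)N) = rank(M)*rank(N)
24*9 = 216


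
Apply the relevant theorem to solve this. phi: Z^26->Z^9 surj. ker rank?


rank(ker) = 26-9 = 17


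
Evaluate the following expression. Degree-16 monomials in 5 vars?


C(d+n-1,n-1)=C(20,4)=4845


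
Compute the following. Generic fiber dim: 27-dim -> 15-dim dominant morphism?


dim(fiber)=dim(X)-dim(Y)=27-15=12


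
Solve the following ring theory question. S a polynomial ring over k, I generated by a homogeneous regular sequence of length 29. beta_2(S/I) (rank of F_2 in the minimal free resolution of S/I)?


Regular sequence => Koszul complex is the minimal free resolution.
Syz_1 minimally generated by Koszul relations f_i*e_j - f_j*e_i (i<j): mu(Syz_1) = beta_2 = C(m,2) = m(m-1)/2
m=29
29*28/2 = 406


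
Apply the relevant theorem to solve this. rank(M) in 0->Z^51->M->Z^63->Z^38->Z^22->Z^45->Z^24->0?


Alt sum=0:
(-1)^0*51 + (-1)^1*? + (-1)^2*63 + (-1)^3*38 + (-1)^4*22 + (-1)^5*45 + (-1)^6*24=0
rank(M)=77


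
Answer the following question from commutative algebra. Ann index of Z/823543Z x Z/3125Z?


Exponent = lcm of the cyclic orders; pairwise coprime => product.
7^7*5^5=823543*3125=2573571875


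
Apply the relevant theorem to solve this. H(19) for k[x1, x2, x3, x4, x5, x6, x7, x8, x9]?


C(d+n-1,n-1)=C(27,8)=2220075


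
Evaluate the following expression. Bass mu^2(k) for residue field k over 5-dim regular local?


C(n,i)=C(5,2)=10


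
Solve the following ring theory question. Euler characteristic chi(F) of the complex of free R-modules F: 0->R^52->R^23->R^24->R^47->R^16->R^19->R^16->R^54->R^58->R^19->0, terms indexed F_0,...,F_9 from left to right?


chi = sum (-1)^i * rank:
(-1)^0*52=52
(-1)^1*23=-23
(-1)^2*24=24
(-1)^3*47=-47
(-1)^4*16=16
(-1)^5*19=-19
(-1)^6*16=16
(-1)^7*54=-54
(-1)^8*58=58
(-1)^9*19=-19
chi=4


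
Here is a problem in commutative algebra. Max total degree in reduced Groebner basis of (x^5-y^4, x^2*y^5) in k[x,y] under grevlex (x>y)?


LT(f1)=x^5, LT(f2)=x^2y^5, lcm=x^5y^5
S(f1,f2) = y^5*f1 - x^3*f2 = -y^9
Reduced GB = {f1, f2, y^9}; degrees 5, 7, 9
Max = 9


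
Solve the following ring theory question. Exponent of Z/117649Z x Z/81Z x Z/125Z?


Exponent = lcm of the cyclic orders; pairwise coprime => product.
7^6*3^4*5^3=117649*81*125=1191196125


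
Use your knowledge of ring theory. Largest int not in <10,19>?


gcd(10,19)=1 => F=ab-a-b=10*19-10-19=190-29=161


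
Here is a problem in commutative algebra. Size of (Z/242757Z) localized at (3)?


3-primary part: 242757=3^8*37
Size=3^8=6561


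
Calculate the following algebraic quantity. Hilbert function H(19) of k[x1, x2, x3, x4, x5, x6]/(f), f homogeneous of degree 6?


C(24,5)-C(18,5)=42504-8568=33936


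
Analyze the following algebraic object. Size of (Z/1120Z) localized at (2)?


2-primary part: 1120=2^5*35
Size=2^5=32


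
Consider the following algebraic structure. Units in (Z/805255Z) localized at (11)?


Local ring = Z/161051Z.
phi(161051) = 11^4*(11-1) = 146410


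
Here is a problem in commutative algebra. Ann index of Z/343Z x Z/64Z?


Exponent = lcm of the cyclic orders; pairwise coprime => product.
7^3*2^6=343*64=21952


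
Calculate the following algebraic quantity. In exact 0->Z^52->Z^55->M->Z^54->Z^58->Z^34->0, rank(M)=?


Alt sum=0:
(-1)^0*52 + (-1)^1*55 + (-1)^2*? + (-1)^3*54 + (-1)^4*58 + (-1)^5*34=0
rank(M)=33


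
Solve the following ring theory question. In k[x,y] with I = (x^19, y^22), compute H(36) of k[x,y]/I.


k[x,y], I = (x^19, y^22), d = 36
Need i < 19 and d-i < 22.
Range: 15 <= i <= 18.
H(36) = 4


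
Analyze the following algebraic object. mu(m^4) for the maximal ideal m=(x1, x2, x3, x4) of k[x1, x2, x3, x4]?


Graded Nakayama: mu(m^d) = dim_k (m^d/m^(d+1)) = #degree-4 monomials in 4 vars
C(n+d-1,d)=C(7,4)=35


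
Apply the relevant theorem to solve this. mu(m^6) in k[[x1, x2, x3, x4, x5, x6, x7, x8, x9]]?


C(n+d-1,d)=C(14,6)=3003


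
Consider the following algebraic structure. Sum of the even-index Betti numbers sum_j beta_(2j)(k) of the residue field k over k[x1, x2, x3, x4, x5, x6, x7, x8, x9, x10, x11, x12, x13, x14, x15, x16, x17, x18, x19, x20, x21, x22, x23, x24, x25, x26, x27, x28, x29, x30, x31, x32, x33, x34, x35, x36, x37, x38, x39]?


Koszul resolution: beta_i(k)=C(n,i), n=39
sum_even C(39,i) = 2^(n-1) = 2^38 = 274877906944


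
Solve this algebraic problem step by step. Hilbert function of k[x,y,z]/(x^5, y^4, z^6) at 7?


Need i<5, j<4, k<6 with i+j+k=7.
For each i, j ranges over max(0,7-i-5)..min(3,7-i):
  i=0: j in [2,3] -> 2
  i=1: j in [1,3] -> 3
  i=2: j in [0,3] -> 4
  i=3: j in [0,3] -> 4
  i=4: j in [0,3] -> 4
H(7) = 2+3+4+4+4 = 17


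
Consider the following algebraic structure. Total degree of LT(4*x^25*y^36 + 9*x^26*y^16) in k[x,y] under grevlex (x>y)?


LT: 4*x^25*y^36
deg_x=25, deg_y=36
Total=25+36=61


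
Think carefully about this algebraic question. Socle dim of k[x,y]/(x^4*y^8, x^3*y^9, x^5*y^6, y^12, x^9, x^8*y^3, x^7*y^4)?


Socle = ann(m) = span of standard monomials u with x*u, y*u in I (staircase corners).
Minimal generators: x^9, x^8*y^3, x^7*y^4, x^5*y^6, x^4*y^8, x^3*y^9, y^12
Corners: x^2y^11, x^3y^8, x^4y^7, x^6y^5, x^7y^3, x^8y^2
Socle dim=6


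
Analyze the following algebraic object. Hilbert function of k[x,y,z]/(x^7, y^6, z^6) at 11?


Need i<7, j<6, k<6 with i+j+k=11.
For each i, j ranges over max(0,11-i-5)..min(5,11-i):
  i=0: j in [6,5] -> 0
  i=1: j in [5,5] -> 1
  i=2: j in [4,5] -> 2
  i=3: j in [3,5] -> 3
  i=4: j in [2,5] -> 4
  i=5: j in [1,5] -> 5
  i=6: j in [0,5] -> 6
H(11) = 0+1+2+3+4+5+6 = 21


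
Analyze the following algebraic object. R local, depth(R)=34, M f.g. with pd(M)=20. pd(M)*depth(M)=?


pd+depth=34
depth=34-20=14
pd*depth=20*14=280


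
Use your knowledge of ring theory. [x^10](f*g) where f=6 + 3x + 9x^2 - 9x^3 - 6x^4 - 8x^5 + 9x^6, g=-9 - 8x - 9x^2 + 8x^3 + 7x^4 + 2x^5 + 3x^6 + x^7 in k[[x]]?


[x^10] = sum a_i*b_j, i+j=10
  -9*1=-9
  -6*3=-18
  -8*2=-16
  9*7=63
Sum=20


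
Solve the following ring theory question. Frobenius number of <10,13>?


gcd(10,13)=1 => F=ab-a-b=10*13-10-13=130-23=107


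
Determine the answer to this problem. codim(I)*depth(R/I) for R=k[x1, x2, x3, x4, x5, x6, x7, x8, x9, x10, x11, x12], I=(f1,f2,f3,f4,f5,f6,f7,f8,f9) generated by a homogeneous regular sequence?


codim=9, depth=dim(R/I)=12-9=3
Product=9*3=27


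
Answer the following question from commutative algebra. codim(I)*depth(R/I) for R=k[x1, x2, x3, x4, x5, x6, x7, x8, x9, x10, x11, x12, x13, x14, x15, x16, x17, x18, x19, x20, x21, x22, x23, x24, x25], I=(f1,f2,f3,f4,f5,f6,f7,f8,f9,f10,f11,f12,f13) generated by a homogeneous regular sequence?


codim=13, depth=dim(R/I)=25-13=12
Product=13*12=156


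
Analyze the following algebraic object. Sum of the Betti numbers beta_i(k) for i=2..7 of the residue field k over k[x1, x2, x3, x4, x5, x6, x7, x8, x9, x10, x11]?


Koszul resolution: beta_i(k)=C(n,i), n=11
C(11,2)=55, C(11,3)=165, C(11,4)=330, C(11,5)=462, C(11,6)=462, C(11,7)=330
Sum=1804


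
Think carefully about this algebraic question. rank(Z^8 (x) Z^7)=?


rank(M(x)N) = rank(M)*rank(N)
8*7 = 56


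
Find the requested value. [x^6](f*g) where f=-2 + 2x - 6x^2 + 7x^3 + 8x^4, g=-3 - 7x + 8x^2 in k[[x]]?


[x^6] = sum a_i*b_j, i+j=6
  8*8=64
Sum=64


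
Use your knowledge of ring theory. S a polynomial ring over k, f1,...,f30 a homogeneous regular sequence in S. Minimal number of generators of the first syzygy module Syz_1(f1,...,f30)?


Regular sequence => Koszul complex is the minimal free resolution.
Syz_1 minimally generated by Koszul relations f_i*e_j - f_j*e_i (i<j): mu(Syz_1) = beta_2 = C(m,2) = m(m-1)/2
m=30
30*29/2 = 435


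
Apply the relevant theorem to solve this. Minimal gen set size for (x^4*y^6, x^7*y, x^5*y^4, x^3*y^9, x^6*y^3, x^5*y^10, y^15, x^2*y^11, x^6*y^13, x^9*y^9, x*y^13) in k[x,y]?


Remove redundant (divisible by others).
x^6*y^13 redundant.
x^9*y^9 redundant.
x^5*y^10 redundant.
Min: x^7*y, x^6*y^3, x^5*y^4, x^4*y^6, x^3*y^9, x^2*y^11, x*y^13, y^15
Count=8


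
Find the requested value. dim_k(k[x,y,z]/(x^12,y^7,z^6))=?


Basis: x^iy^jz^k, i<12,j<7,k<6
12*7*6=504


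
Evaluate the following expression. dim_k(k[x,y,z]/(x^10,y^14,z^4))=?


Basis: x^iy^jz^k, i<10,j<14,k<4
10*14*4=560


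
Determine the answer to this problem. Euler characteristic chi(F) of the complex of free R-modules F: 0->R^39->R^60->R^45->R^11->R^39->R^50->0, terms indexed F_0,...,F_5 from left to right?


chi = sum (-1)^i * rank:
(-1)^0*39=39
(-1)^1*60=-60
(-1)^2*45=45
(-1)^3*11=-11
(-1)^4*39=39
(-1)^5*50=-50
chi=2


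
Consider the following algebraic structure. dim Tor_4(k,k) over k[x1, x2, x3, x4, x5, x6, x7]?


Koszul: C(n,i)=C(7,4)=35


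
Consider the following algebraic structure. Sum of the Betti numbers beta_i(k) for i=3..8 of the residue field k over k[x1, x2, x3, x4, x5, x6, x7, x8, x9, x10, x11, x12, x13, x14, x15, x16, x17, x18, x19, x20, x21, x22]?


Koszul resolution: beta_i(k)=C(n,i), n=22
C(22,3)=1540, C(22,4)=7315, C(22,5)=26334, C(22,6)=74613, C(22,7)=170544, C(22,8)=319770
Sum=600116


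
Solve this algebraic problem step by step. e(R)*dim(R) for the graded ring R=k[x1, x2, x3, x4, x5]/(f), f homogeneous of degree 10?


e(R)=deg(f)=10, dim(R)=5-1=4
e*dim=10*4=40


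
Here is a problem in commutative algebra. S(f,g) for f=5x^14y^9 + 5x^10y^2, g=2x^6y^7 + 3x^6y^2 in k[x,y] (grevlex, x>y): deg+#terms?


LT(f)=5x^14y^9, LT(g)=2x^6y^7
lcm(LM)=x^14y^9
S(f,g) (scaled by 10 to clear denominators) = 2*f - 5x^8y^2*g = -15x^14y^4 + 10x^10y^2
2 terms, deg 18.
18+2=20


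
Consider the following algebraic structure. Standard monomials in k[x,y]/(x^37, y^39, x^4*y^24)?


k[x,y]/I, I = (x^37, y^39, x^4*y^24)
Rect: 37x39=1443. Corner: (37-4)x(39-24)=495.
dim = 1443-495 = 948


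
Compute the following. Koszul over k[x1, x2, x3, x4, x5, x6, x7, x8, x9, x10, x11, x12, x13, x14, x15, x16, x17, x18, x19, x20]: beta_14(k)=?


C(n,i)=C(20,14)=38760


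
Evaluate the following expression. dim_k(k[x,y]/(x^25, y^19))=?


Basis: x^i*y^j, i<25, j<19
25*19=475


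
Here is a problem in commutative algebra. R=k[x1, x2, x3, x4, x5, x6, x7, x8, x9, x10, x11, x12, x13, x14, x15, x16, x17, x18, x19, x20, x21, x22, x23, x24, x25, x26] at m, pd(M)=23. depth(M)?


pd+depth=depth(R)=26
depth=26-23=3


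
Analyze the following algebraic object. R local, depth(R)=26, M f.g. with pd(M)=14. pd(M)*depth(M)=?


pd+depth=26
depth=26-14=12
pd*depth=14*12=168


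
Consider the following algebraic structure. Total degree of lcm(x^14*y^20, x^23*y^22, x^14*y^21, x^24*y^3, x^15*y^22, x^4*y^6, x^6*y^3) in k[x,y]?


lcm = componentwise max:
x: max(14,23,14,24,15,4,6)=24
y: max(20,22,21,3,22,6,3)=22
Total=24+22=46


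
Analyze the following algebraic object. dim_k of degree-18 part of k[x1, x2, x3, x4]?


C(d+n-1,n-1)=C(21,3)=1330


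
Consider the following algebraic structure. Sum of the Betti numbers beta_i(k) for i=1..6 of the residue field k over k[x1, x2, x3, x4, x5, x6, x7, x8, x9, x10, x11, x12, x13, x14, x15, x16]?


Koszul resolution: beta_i(k)=C(n,i), n=16
C(16,1)=16, C(16,2)=120, C(16,3)=560, C(16,4)=1820, C(16,5)=4368, C(16,6)=8008
Sum=14892


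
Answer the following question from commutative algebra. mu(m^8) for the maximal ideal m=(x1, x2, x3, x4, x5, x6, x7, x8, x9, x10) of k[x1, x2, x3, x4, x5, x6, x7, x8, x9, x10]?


Graded Nakayama: mu(m^d) = dim_k (m^d/m^(d+1)) = #degree-8 monomials in 10 vars
C(n+d-1,d)=C(17,8)=24310


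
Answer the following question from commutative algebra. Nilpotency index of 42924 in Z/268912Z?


42924^k mod 268912:
k=1: 42924
k=2: 153664
k=3: 0
First zero at k = 3


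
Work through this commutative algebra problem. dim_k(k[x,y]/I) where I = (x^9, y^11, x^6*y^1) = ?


k[x,y]/I, I = (x^9, y^11, x^6*y^1)
Rect: 9x11=99. Corner: (9-6)x(11-1)=30.
dim = 99-30 = 69


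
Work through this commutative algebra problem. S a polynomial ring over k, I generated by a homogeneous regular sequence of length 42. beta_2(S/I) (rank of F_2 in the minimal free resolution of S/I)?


Regular sequence => Koszul complex is the minimal free resolution.
Syz_1 minimally generated by Koszul relations f_i*e_j - f_j*e_i (i<j): mu(Syz_1) = beta_2 = C(m,2) = m(m-1)/2
m=42
42*41/2 = 861


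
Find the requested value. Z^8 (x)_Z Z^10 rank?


rank(M(x)N) = rank(M)*rank(N)
8*10 = 80


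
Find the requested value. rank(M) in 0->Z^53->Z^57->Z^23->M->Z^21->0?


Alt sum=0:
(-1)^0*53 + (-1)^1*57 + (-1)^2*23 + (-1)^3*? + (-1)^4*21=0
rank(M)=40


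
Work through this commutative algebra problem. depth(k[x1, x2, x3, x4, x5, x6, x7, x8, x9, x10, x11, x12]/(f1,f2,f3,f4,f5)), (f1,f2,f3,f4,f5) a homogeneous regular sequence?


depth(R)=12
depth(R/I)=12-5=7


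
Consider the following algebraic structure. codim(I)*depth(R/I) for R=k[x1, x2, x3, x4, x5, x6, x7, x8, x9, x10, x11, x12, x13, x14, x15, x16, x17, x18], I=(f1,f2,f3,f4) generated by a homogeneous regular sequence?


codim=4, depth=dim(R/I)=18-4=14
Product=4*14=56


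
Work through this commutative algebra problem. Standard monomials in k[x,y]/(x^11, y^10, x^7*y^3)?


k[x,y]/I, I = (x^11, y^10, x^7*y^3)
Rect: 11x10=110. Corner: (11-7)x(10-3)=28.
dim = 110-28 = 82


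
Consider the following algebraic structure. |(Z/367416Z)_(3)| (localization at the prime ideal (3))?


3-primary part: 367416=3^8*56
Size=3^8=6561


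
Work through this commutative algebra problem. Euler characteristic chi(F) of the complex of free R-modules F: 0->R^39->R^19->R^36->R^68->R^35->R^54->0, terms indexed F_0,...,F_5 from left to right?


chi = sum (-1)^i * rank:
(-1)^0*39=39
(-1)^1*19=-19
(-1)^2*36=36
(-1)^3*68=-68
(-1)^4*35=35
(-1)^5*54=-54
chi=-31


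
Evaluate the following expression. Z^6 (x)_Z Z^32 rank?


rank(M(x)N) = rank(M)*rank(N)
6*32 = 192


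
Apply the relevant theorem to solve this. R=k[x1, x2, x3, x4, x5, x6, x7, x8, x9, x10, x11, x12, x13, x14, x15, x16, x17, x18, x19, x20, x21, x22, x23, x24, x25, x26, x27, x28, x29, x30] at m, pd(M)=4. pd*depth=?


pd+depth=30
depth=30-4=26
pd*depth=4*26=104


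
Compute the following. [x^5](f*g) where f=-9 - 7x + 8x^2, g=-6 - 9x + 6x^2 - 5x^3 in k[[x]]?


[x^5] = sum a_i*b_j, i+j=5
  8*-5=-40
Sum=-40


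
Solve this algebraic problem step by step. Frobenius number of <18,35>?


gcd(18,35)=1 => F=ab-a-b=18*35-18-35=630-53=577


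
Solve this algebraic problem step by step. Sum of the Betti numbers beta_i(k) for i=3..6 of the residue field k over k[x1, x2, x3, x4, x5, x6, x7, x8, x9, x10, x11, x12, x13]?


Koszul resolution: beta_i(k)=C(n,i), n=13
C(13,3)=286, C(13,4)=715, C(13,5)=1287, C(13,6)=1716
Sum=4004


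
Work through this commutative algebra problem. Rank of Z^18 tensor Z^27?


rank(M(x)N) = rank(M)*rank(N)
18*27 = 486


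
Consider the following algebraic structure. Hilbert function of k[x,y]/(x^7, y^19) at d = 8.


k[x,y], I = (x^7, y^19), d = 8
Need i < 7 and d-i < 19.
Range: 0 <= i <= 6.
H(8) = 7


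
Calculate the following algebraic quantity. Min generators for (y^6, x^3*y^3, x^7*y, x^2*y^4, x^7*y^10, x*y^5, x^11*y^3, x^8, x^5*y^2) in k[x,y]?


Remove redundant (divisible by others).
x^11*y^3 redundant.
x^7*y^10 redundant.
Min: x^8, x^7*y, x^5*y^2, x^3*y^3, x^2*y^4, x*y^5, y^6
Count=7


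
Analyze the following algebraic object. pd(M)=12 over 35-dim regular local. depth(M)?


pd+depth=depth(R)=35
depth=35-12=23


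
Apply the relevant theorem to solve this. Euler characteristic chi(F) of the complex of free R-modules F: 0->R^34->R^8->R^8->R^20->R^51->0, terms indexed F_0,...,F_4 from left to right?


chi = sum (-1)^i * rank:
(-1)^0*34=34
(-1)^1*8=-8
(-1)^2*8=8
(-1)^3*20=-20
(-1)^4*51=51
chi=65


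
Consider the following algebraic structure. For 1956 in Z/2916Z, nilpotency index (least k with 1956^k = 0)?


1956^k mod 2916:
k=1: 1956
k=2: 144
k=3: 1728
k=4: 324
k=5: 972
k=6: 0
First zero at k = 6


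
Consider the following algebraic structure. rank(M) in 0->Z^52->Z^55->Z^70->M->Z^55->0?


Alt sum=0:
(-1)^0*52 + (-1)^1*55 + (-1)^2*70 + (-1)^3*? + (-1)^4*55=0
rank(M)=122


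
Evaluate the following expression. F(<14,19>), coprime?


gcd(14,19)=1 => F=ab-a-b=14*19-14-19=266-33=233


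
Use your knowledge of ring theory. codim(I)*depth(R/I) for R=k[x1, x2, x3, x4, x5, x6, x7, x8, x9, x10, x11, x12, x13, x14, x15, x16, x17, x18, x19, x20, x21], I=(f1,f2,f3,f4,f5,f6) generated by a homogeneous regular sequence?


codim=6, depth=dim(R/I)=21-6=15
Product=6*15=90


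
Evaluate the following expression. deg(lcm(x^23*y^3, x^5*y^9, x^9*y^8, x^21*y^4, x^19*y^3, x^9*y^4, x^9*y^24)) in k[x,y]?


lcm = componentwise max:
x: max(23,5,9,21,19,9,9)=23
y: max(3,9,8,4,3,4,24)=24
Total=23+24=47


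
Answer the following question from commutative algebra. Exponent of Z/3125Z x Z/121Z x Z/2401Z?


Exponent = lcm of the cyclic orders; pairwise coprime => product.
5^5*11^2*7^4=3125*121*2401=907878125


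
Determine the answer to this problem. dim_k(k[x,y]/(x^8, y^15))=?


Basis: x^i*y^j, i<8, j<15
8*15=120


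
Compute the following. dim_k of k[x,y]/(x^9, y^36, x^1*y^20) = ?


k[x,y]/I, I = (x^9, y^36, x^1*y^20)
Rect: 9x36=324. Corner: (9-1)x(36-20)=128.
dim = 324-128 = 196


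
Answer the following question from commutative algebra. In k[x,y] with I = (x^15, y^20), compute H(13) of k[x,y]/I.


k[x,y], I = (x^15, y^20), d = 13
Need i < 15 and d-i < 20.
Range: 0 <= i <= 13.
H(13) = 14


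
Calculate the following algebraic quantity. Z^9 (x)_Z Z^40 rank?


rank(M(x)N) = rank(M)*rank(N)
9*40 = 360


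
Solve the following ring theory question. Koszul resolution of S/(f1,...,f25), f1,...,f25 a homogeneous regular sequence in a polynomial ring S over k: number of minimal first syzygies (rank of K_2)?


Regular sequence => Koszul complex is the minimal free resolution.
Syz_1 minimally generated by Koszul relations f_i*e_j - f_j*e_i (i<j): mu(Syz_1) = beta_2 = C(m,2) = m(m-1)/2
m=25
25*24/2 = 300


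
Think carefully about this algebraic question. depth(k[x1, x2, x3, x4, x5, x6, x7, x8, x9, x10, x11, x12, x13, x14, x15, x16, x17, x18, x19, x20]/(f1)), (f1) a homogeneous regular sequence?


depth(R)=20
depth(R/I)=20-1=19


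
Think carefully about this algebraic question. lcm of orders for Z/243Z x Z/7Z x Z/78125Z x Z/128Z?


Exponent = lcm of the cyclic orders; pairwise coprime => product.
3^5*7^1*5^7*2^7=243*7*78125*128=17010000000


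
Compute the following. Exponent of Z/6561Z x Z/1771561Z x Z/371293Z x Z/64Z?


Exponent = lcm of the cyclic orders; pairwise coprime => product.
3^8*11^6*13^5*2^6=6561*1771561*371293*64=276199497569616192


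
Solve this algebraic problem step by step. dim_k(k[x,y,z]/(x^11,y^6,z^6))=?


Basis: x^iy^jz^k, i<11,j<6,k<6
11*6*6=396


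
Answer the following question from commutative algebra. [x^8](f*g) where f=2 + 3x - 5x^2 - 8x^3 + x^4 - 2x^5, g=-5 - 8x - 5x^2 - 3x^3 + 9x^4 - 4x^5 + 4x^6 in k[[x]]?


[x^8] = sum a_i*b_j, i+j=8
  -5*4=-20
  -8*-4=32
  1*9=9
  -2*-3=6
Sum=27


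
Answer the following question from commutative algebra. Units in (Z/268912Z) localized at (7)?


Local ring = Z/16807Z.
phi(16807) = 7^4*(7-1) = 14406


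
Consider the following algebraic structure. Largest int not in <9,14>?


gcd(9,14)=1 => F=ab-a-b=9*14-9-14=126-23=103


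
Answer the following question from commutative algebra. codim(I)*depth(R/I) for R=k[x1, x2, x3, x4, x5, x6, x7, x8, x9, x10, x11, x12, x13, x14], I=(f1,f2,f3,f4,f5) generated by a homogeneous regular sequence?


codim=5, depth=dim(R/I)=14-5=9
Product=5*9=45


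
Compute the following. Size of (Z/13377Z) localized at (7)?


7-primary part: 13377=7^3*39
Size=7^3=343


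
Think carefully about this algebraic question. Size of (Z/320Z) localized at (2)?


2-primary part: 320=2^6*5
Size=2^6=64


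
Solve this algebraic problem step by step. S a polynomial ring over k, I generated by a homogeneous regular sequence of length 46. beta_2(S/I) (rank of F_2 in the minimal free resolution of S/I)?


Regular sequence => Koszul complex is the minimal free resolution.
Syz_1 minimally generated by Koszul relations f_i*e_j - f_j*e_i (i<j): mu(Syz_1) = beta_2 = C(m,2) = m(m-1)/2
m=46
46*45/2 = 1035


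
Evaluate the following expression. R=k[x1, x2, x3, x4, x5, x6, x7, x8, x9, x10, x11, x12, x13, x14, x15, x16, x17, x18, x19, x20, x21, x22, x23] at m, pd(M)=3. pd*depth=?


pd+depth=23
depth=23-3=20
pd*depth=3*20=60


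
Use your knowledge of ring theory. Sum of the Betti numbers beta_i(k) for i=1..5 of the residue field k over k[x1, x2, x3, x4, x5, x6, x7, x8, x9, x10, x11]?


Koszul resolution: beta_i(k)=C(n,i), n=11
C(11,1)=11, C(11,2)=55, C(11,3)=165, C(11,4)=330, C(11,5)=462
Sum=1023


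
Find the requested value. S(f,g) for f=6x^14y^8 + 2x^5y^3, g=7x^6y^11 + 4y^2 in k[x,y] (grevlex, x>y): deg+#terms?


LT(f)=6x^14y^8, LT(g)=7x^6y^11
lcm(LM)=x^14y^11
S(f,g) (scaled by 42 to clear denominators) = 7y^3*f - 6x^8*g = 14x^5y^6 - 24x^8y^2
2 terms, deg 11.
11+2=13


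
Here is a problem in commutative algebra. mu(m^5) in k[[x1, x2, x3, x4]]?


C(n+d-1,d)=C(8,5)=56


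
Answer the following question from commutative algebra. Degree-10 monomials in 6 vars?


C(d+n-1,n-1)=C(15,5)=3003


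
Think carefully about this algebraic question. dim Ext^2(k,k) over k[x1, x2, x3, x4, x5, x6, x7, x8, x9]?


C(n,i)=C(9,2)=36


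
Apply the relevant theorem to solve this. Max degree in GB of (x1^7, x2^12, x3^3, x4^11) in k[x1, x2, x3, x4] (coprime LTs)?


Pure powers, coprime LTs => already GB.
Degrees: 7, 12, 3, 11
Max=12


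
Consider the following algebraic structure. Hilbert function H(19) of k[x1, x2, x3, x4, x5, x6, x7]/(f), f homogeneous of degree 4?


C(25,6)-C(21,6)=177100-54264=122836
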